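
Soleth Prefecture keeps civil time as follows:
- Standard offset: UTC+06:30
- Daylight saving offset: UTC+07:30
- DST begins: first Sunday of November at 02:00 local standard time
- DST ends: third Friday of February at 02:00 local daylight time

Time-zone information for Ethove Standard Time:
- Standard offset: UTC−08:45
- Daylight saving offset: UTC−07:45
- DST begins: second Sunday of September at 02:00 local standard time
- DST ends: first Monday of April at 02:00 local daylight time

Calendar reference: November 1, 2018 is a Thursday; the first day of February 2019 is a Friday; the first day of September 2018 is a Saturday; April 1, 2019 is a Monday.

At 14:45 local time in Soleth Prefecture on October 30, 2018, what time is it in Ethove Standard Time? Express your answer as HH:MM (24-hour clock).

1 November 2018 is a Thursday, so the first Sunday is November 4.
1 February 2019 is a Friday, so the first Friday is February 1 and the third is February 15.
October 30, 2018 does not fall between 4 November 2018 and 15 February 2019, so daylight saving is not in effect and Soleth Prefecture is at UTC+06:30.
14:45 Soleth Prefecture − 6h30m = 08:15 UTC.
1 September 2018 is a Saturday, so the first Sunday is September 2 and the second is September 9.
1 April 2019 is a Monday, so the first Monday is April 1.
At the standard offset (UTC−08:45), 08:15 UTC − 8h45m = 23:30 Ethove Standard Time standard time (rolling into the previous day, 29 October 2018).
The standard-time date in Ethove Standard Time, October 29, 2018, falls between 9 September 2018 and 1 April 2019, so daylight saving is in effect and Ethove Standard Time is at UTC−07:45.
08:15 UTC − 7h45m = 00:30 Ethove Standard Time.

00:30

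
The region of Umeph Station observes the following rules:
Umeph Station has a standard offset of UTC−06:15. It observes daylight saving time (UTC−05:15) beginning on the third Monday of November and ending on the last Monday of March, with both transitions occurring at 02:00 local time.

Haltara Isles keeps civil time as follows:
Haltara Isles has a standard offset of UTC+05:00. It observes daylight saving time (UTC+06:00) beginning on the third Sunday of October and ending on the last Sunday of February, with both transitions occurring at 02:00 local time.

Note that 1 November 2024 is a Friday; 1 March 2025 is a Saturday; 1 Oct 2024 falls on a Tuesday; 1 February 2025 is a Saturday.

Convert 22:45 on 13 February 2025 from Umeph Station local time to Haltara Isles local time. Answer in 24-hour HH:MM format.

10:00

1 November 2024 is a Friday, so the first Monday is November 4 and the third is November 18.
1 March 2025 is a Saturday, so Mondays fall on 3, 10, 17, 24, 31; the last is March 31.
13 February 2025 lies within the daylight-saving period (18 November 2024 – 31 March 2025), so Umeph Station is on daylight time, UTC−05:15.
22:45 Umeph Station + 5h15m = 04:00 UTC (rolling into the next day, 14 February 2025).
1 October 2024 is a Tuesday, so the first Sunday is October 6 and the third is October 20.
1 February 2025 is a Saturday, so Sundays fall on 2, 9, 16, 23; the last is February 23.
At the standard offset (UTC+05:00), 04:00 UTC + 5h = 09:00 Haltara Isles standard time.
Daylight saving runs 20 October 2024 – 23 February 2025; the standard-time date in Haltara Isles, 14 February 2025, is inside that window, so Haltara Isles is at UTC+06:00.
04:00 UTC + 6h = 10:00 Haltara Isles.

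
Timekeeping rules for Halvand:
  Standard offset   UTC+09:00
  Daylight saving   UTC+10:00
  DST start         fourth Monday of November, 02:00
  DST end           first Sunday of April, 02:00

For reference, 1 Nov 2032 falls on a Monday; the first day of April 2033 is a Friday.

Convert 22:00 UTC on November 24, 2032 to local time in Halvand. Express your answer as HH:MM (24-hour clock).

08:00

1 November 2032 is a Monday, so the first Monday is November 1 and the fourth is November 22.
1 April 2033 is a Friday, so the first Sunday is April 3.
At the standard offset (UTC+09:00), 22:00 UTC + 9h = 07:00 Halvand standard time (rolling into the next day, 25 November 2032).
Daylight saving runs 22 November 2032 – 3 April 2033; the standard-time date in Halvand, November 25, 2032, is inside that window, so Halvand is at UTC+10:00.
22:00 UTC + 10h = 08:00 local (rolling into the next day, 25 November 2032).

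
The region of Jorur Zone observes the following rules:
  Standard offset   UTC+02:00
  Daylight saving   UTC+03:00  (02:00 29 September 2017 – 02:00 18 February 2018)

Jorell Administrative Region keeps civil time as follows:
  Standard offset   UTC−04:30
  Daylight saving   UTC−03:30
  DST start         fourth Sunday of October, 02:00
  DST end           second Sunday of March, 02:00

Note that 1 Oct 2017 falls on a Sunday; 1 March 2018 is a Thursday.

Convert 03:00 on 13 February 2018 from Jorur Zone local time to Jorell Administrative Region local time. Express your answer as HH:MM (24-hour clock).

13 February 2018 falls between 29 September 2017 and 18 February 2018, so daylight saving is in effect and Jorur Zone is at UTC+03:00.
03:00 Jorur Zone − 3h = 00:00 UTC.
1 October 2017 is a Sunday, so the first Sunday is October 1 and the fourth is October 22.
1 March 2018 is a Thursday, so the first Sunday is March 4 and the second is March 11.
At the standard offset (UTC−04:30), 00:00 UTC − 4h30m = 19:30 Jorell Administrative Region standard time (rolling into the previous day, 12 February 2018).
The standard-time date in Jorell Administrative Region, 12 February 2018, lies within the daylight-saving period (22 October 2017 – 11 March 2018), so Jorell Administrative Region is on daylight time, UTC−03:30.
00:00 UTC − 3h30m = 20:30 Jorell Administrative Region (rolling into the previous day, 12 February 2018).

20:30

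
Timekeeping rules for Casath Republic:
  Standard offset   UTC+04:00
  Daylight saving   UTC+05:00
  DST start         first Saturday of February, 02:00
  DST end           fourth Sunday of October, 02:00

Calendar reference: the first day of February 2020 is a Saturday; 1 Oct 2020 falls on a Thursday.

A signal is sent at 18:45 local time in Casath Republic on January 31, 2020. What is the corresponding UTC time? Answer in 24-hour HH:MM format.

14:45

1 February 2020 is a Saturday, so the first Saturday is February 1.
1 October 2020 is a Thursday, so the first Sunday is October 4 and the fourth is October 25.
January 31, 2020 does not fall between 1 February and 25 October, so daylight saving is not in effect and Casath Republic is at UTC+04:00.
18:45 local − 4h = 14:45 UTC.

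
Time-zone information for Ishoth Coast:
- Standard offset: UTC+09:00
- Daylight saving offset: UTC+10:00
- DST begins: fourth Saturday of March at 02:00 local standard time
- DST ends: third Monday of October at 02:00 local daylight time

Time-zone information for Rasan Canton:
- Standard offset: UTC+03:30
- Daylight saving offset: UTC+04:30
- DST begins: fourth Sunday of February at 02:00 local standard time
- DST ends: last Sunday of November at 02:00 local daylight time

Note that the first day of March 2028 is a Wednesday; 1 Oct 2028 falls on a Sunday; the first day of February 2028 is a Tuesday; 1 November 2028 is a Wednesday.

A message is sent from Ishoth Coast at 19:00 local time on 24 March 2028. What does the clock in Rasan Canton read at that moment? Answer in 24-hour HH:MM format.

1 March 2028 is a Wednesday, so the first Saturday is March 4 and the fourth is March 25.
1 October 2028 is a Sunday, so the first Monday is October 2 and the third is October 16.
Daylight saving runs 25 March – 16 October; 24 March 2028 is outside that window, so Ishoth Coast is on standard time at UTC+09:00.
19:00 Ishoth Coast − 9h = 10:00 UTC.
1 February 2028 is a Tuesday, so the first Sunday is February 6 and the fourth is February 27.
1 November 2028 is a Wednesday, so Sundays fall on 5, 12, 19, 26; the last is November 26.
At the standard offset (UTC+03:30), 10:00 UTC + 3h30m = 13:30 Rasan Canton standard time.
The standard-time date in Rasan Canton, 24 March 2028, lies within the daylight-saving period (27 February – 26 November), so Rasan Canton is on daylight time, UTC+04:30.
10:00 UTC + 4h30m = 14:30 Rasan Canton.

14:30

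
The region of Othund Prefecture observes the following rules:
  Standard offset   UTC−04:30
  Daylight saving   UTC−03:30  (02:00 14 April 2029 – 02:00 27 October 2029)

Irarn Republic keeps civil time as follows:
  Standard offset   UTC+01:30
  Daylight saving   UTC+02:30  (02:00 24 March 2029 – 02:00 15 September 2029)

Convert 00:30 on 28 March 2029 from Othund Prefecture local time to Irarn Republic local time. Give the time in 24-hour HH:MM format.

07:30

Daylight saving runs 14 April – 27 October; 28 March 2029 is outside that window, so Othund Prefecture is on standard time at UTC−04:30.
00:30 Othund Prefecture + 4h30m = 05:00 UTC.
At the standard offset (UTC+01:30), 05:00 UTC + 1h30m = 06:30 Irarn Republic standard time.
The standard-time date in Irarn Republic, 28 March 2029, falls between 24 March and 15 September, so daylight saving is in effect and Irarn Republic is at UTC+02:30.
05:00 UTC + 2h30m = 07:30 Irarn Republic.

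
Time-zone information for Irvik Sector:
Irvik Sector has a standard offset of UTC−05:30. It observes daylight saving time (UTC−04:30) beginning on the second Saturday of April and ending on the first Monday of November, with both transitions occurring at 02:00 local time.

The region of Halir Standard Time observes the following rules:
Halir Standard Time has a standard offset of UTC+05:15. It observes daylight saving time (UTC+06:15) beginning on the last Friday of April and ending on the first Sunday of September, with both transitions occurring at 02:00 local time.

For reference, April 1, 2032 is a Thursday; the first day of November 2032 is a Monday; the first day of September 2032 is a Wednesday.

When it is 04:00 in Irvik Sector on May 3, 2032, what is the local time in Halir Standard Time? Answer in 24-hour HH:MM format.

14:45

1 April 2032 is a Thursday, so the first Saturday is April 3 and the second is April 10.
1 November 2032 is a Monday, so the first Monday is November 1.
Daylight saving runs 10 April – 1 November; May 3, 2032 is inside that window, so Irvik Sector is at UTC−04:30.
04:00 Irvik Sector + 4h30m = 08:30 UTC.
1 April 2032 is a Thursday, so Fridays fall on 2, 9, 16, 23, 30; the last is April 30.
1 September 2032 is a Wednesday, so the first Sunday is September 5.
At the standard offset (UTC+05:15), 08:30 UTC + 5h15m = 13:45 Halir Standard Time standard time.
The standard-time date in Halir Standard Time, May 3, 2032, falls between 30 April and 5 September, so daylight saving is in effect and Halir Standard Time is at UTC+06:15.
08:30 UTC + 6h15m = 14:45 Halir Standard Time.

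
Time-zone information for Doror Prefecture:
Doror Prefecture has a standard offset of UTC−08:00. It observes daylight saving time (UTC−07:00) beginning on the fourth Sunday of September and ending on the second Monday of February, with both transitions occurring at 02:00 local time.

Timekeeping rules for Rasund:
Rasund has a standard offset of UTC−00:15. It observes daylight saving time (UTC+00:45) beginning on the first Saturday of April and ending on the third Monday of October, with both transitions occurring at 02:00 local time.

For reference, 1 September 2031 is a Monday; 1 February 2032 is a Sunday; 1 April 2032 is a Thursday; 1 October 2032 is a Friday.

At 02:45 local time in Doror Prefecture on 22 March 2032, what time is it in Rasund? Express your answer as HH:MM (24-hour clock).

10:30

1 September 2031 is a Monday, so the first Sunday is September 7 and the fourth is September 28.
1 February 2032 is a Sunday, so the first Monday is February 2 and the second is February 9.
22 March 2032 does not fall between 28 September 2031 and 9 February 2032, so daylight saving is not in effect and Doror Prefecture is at UTC−08:00.
02:45 Doror Prefecture + 8h = 10:45 UTC.
1 April 2032 is a Thursday, so the first Saturday is April 3.
1 October 2032 is a Friday, so the first Monday is October 4 and the third is October 18.
At the standard offset (UTC−00:15), 10:45 UTC − 0h15m = 10:30 Rasund standard time.
The standard-time date in Rasund, 22 March 2032, is outside the daylight-saving period (3 April – 18 October), so Rasund is on standard time, UTC−00:15.
10:45 UTC − 0h15m = 10:30 Rasund.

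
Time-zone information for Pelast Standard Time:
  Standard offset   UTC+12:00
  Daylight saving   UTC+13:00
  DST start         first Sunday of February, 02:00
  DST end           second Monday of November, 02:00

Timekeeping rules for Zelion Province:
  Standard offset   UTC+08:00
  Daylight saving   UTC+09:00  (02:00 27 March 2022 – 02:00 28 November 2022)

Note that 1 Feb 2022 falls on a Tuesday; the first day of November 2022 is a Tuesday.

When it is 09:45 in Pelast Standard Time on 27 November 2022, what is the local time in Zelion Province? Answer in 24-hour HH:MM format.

06:45

1 February 2022 is a Tuesday, so the first Sunday is February 6.
1 November 2022 is a Tuesday, so the first Monday is November 7 and the second is November 14.
27 November 2022 does not fall between 6 February and 14 November, so daylight saving is not in effect and Pelast Standard Time is at UTC+12:00.
09:45 Pelast Standard Time − 12h = 21:45 UTC (rolling into the previous day, 26 November 2022).
At the standard offset (UTC+08:00), 21:45 UTC + 8h = 05:45 Zelion Province standard time (rolling into the next day, 27 November 2022).
Daylight saving runs 27 March – 28 November; the standard-time date in Zelion Province, 27 November 2022, is inside that window, so Zelion Province is at UTC+09:00.
21:45 UTC + 9h = 06:45 Zelion Province (rolling into the next day, 27 November 2022).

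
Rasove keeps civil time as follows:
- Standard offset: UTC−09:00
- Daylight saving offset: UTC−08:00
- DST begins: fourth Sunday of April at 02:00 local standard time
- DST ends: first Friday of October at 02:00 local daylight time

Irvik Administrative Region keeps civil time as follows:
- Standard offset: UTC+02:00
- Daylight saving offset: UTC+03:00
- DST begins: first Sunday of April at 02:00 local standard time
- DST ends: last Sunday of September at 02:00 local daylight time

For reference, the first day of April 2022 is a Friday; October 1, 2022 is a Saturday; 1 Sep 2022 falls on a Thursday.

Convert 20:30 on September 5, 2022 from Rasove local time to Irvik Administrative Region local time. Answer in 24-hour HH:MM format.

1 April 2022 is a Friday, so the first Sunday is April 3 and the fourth is April 24.
1 October 2022 is a Saturday, so the first Friday is October 7.
Daylight saving runs 24 April – 7 October; September 5, 2022 is inside that window, so Rasove is at UTC−08:00.
20:30 Rasove + 8h = 04:30 UTC (rolling into the next day, 6 September 2022).
1 April 2022 is a Friday, so the first Sunday is April 3.
1 September 2022 is a Thursday, so Sundays fall on 4, 11, 18, 25; the last is September 25.
At the standard offset (UTC+02:00), 04:30 UTC + 2h = 06:30 Irvik Administrative Region standard time.
The standard-time date in Irvik Administrative Region, September 6, 2022, lies within the daylight-saving period (3 April – 25 September), so Irvik Administrative Region is on daylight time, UTC+03:00.
04:30 UTC + 3h = 07:30 Irvik Administrative Region.

07:30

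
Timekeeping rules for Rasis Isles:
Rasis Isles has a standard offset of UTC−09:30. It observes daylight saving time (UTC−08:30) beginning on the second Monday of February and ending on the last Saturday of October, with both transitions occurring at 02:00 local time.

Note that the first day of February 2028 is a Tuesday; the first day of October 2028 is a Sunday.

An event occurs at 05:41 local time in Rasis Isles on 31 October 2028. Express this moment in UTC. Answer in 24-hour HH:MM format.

15:11

1 February 2028 is a Tuesday, so the first Monday is February 7 and the second is February 14.
1 October 2028 is a Sunday, so Saturdays fall on 7, 14, 21, 28; the last is October 28.
Daylight saving runs 14 February – 28 October; 31 October 2028 is outside that window, so Rasis Isles is on standard time at UTC−09:30.
05:41 local + 9h30m = 15:11 UTC.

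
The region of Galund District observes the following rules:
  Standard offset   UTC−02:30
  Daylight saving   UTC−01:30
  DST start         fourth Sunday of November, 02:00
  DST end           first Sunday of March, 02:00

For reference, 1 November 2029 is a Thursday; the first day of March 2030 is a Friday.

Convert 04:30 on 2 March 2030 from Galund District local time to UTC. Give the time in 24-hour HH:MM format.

1 November 2029 is a Thursday, so the first Sunday is November 4 and the fourth is November 25.
1 March 2030 is a Friday, so the first Sunday is March 3.
Daylight saving runs 25 November 2029 – 3 March 2030; 2 March 2030 is inside that window, so Galund District is at UTC−01:30.
04:30 local + 1h30m = 06:00 UTC.

06:00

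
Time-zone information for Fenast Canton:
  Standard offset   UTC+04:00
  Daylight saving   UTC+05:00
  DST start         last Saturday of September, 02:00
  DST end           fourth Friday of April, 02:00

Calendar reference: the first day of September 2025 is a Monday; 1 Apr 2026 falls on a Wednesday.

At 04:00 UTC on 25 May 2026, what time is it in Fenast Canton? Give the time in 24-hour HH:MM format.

08:00

1 September 2025 is a Monday, so Saturdays fall on 6, 13, 20, 27; the last is September 27.
1 April 2026 is a Wednesday, so the first Friday is April 3 and the fourth is April 24.
At the standard offset (UTC+04:00), 04:00 UTC + 4h = 08:00 Fenast Canton standard time.
Daylight saving runs 27 September 2025 – 24 April 2026; the standard-time date in Fenast Canton, 25 May 2026, is outside that window, so Fenast Canton is on standard time at UTC+04:00.
04:00 UTC + 4h = 08:00 local.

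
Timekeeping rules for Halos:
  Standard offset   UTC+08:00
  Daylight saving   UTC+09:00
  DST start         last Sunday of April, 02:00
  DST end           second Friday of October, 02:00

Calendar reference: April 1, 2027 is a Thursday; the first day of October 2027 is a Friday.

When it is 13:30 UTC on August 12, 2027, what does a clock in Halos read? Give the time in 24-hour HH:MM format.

1 April 2027 is a Thursday, so Sundays fall on 4, 11, 18, 25; the last is April 25.
1 October 2027 is a Friday, so the first Friday is October 1 and the second is October 8.
At the standard offset (UTC+08:00), 13:30 UTC + 8h = 21:30 Halos standard time.
The standard-time date in Halos, August 12, 2027, falls between 25 April and 8 October, so daylight saving is in effect and Halos is at UTC+09:00.
13:30 UTC + 9h = 22:30 local.

22:30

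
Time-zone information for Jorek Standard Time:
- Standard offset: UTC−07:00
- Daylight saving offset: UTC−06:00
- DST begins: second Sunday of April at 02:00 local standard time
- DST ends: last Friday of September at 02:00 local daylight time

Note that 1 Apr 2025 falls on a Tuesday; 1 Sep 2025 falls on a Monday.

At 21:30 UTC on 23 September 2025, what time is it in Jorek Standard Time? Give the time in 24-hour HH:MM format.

1 April 2025 is a Tuesday, so the first Sunday is April 6 and the second is April 13.
1 September 2025 is a Monday, so Fridays fall on 5, 12, 19, 26; the last is September 26.
At the standard offset (UTC−07:00), 21:30 UTC − 7h = 14:30 Jorek Standard Time standard time.
The standard-time date in Jorek Standard Time, 23 September 2025, lies within the daylight-saving period (13 April – 26 September), so Jorek Standard Time is on daylight time, UTC−06:00.
21:30 UTC − 6h = 15:30 local.

15:30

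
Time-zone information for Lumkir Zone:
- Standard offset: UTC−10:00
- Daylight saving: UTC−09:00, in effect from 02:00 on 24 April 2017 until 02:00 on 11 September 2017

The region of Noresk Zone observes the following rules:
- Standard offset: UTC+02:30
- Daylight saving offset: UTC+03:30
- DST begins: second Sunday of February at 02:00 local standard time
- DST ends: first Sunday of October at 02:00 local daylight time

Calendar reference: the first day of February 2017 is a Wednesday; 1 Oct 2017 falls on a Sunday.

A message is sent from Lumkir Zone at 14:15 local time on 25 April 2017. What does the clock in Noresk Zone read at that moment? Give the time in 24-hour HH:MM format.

02:45

25 April 2017 lies within the daylight-saving period (24 April – 11 September), so Lumkir Zone is on daylight time, UTC−09:00.
14:15 Lumkir Zone + 9h = 23:15 UTC.
1 February 2017 is a Wednesday, so the first Sunday is February 5 and the second is February 12.
1 October 2017 is a Sunday, so the first Sunday is October 1.
At the standard offset (UTC+02:30), 23:15 UTC + 2h30m = 01:45 Noresk Zone standard time (rolling into the next day, 26 April 2017).
The standard-time date in Noresk Zone, 26 April 2017, lies within the daylight-saving period (12 February – 1 October), so Noresk Zone is on daylight time, UTC+03:30.
23:15 UTC + 3h30m = 02:45 Noresk Zone (rolling into the next day, 26 April 2017).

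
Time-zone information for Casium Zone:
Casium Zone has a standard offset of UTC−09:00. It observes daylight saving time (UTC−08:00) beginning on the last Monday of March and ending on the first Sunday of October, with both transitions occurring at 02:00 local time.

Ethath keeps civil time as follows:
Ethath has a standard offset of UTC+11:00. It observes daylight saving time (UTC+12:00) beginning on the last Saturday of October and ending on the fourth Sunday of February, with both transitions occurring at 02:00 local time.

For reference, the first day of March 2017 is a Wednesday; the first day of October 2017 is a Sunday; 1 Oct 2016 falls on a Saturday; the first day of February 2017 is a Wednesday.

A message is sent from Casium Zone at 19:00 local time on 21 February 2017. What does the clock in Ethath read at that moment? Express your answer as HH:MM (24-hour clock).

1 March 2017 is a Wednesday, so Mondays fall on 6, 13, 20, 27; the last is March 27.
1 October 2017 is a Sunday, so the first Sunday is October 1.
21 February 2017 is outside the daylight-saving period (27 March – 1 October), so Casium Zone is on standard time, UTC−09:00.
19:00 Casium Zone + 9h = 04:00 UTC (rolling into the next day, 22 February 2017).
1 October 2016 is a Saturday, so Saturdays fall on 1, 8, 15, 22, 29; the last is October 29.
1 February 2017 is a Wednesday, so the first Sunday is February 5 and the fourth is February 26.
At the standard offset (UTC+11:00), 04:00 UTC + 11h = 15:00 Ethath standard time.
The standard-time date in Ethath, 22 February 2017, lies within the daylight-saving period (29 October 2016 – 26 February 2017), so Ethath is on daylight time, UTC+12:00.
04:00 UTC + 12h = 16:00 Ethath.

16:00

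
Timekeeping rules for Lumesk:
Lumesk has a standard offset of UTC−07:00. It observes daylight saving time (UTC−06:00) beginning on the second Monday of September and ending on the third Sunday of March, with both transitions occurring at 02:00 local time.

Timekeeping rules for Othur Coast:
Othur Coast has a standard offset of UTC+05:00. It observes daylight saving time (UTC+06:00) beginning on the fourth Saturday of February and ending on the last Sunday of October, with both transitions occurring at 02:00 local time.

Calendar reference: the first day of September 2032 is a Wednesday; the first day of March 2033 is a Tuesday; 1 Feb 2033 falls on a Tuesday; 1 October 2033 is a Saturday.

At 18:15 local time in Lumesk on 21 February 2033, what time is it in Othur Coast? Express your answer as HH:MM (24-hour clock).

05:15

1 September 2032 is a Wednesday, so the first Monday is September 6 and the second is September 13.
1 March 2033 is a Tuesday, so the first Sunday is March 6 and the third is March 20.
21 February 2033 falls between 13 September 2032 and 20 March 2033, so daylight saving is in effect and Lumesk is at UTC−06:00.
18:15 Lumesk + 6h = 00:15 UTC (rolling into the next day, 22 February 2033).
1 February 2033 is a Tuesday, so the first Saturday is February 5 and the fourth is February 26.
1 October 2033 is a Saturday, so Sundays fall on 2, 9, 16, 23, 30; the last is October 30.
At the standard offset (UTC+05:00), 00:15 UTC + 5h = 05:15 Othur Coast standard time.
Daylight saving runs 26 February – 30 October; the standard-time date in Othur Coast, 22 February 2033, is outside that window, so Othur Coast is on standard time at UTC+05:00.
00:15 UTC + 5h = 05:15 Othur Coast.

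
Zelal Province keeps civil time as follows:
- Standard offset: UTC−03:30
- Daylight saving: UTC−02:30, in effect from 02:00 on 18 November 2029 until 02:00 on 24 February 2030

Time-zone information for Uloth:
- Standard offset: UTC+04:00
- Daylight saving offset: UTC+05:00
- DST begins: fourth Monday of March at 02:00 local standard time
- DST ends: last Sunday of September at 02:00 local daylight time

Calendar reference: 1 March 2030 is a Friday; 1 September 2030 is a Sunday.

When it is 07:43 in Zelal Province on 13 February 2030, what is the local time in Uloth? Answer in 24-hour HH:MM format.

14:13

13 February 2030 falls between 18 November 2029 and 24 February 2030, so daylight saving is in effect and Zelal Province is at UTC−02:30.
07:43 Zelal Province + 2h30m = 10:13 UTC.
1 March 2030 is a Friday, so the first Monday is March 4 and the fourth is March 25.
1 September 2030 is a Sunday, so Sundays fall on 1, 8, 15, 22, 29; the last is September 29.
At the standard offset (UTC+04:00), 10:13 UTC + 4h = 14:13 Uloth standard time.
Daylight saving runs 25 March – 29 September; the standard-time date in Uloth, 13 February 2030, is outside that window, so Uloth is on standard time at UTC+04:00.
10:13 UTC + 4h = 14:13 Uloth.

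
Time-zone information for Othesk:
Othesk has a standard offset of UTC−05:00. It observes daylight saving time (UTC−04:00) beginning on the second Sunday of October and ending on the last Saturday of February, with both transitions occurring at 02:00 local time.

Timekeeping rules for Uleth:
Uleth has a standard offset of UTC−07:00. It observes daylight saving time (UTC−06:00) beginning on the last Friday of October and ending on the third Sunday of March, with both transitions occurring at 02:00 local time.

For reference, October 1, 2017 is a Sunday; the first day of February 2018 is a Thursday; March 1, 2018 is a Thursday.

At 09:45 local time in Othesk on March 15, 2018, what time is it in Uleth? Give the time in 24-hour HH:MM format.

1 October 2017 is a Sunday, so the first Sunday is October 1 and the second is October 8.
1 February 2018 is a Thursday, so Saturdays fall on 3, 10, 17, 24; the last is February 24.
March 15, 2018 does not fall between 8 October 2017 and 24 February 2018, so daylight saving is not in effect and Othesk is at UTC−05:00.
09:45 Othesk + 5h = 14:45 UTC.
1 October 2017 is a Sunday, so Fridays fall on 6, 13, 20, 27; the last is October 27.
1 March 2018 is a Thursday, so the first Sunday is March 4 and the third is March 18.
At the standard offset (UTC−07:00), 14:45 UTC − 7h = 07:45 Uleth standard time.
The standard-time date in Uleth, March 15, 2018, lies within the daylight-saving period (27 October 2017 – 18 March 2018), so Uleth is on daylight time, UTC−06:00.
14:45 UTC − 6h = 08:45 Uleth.

08:45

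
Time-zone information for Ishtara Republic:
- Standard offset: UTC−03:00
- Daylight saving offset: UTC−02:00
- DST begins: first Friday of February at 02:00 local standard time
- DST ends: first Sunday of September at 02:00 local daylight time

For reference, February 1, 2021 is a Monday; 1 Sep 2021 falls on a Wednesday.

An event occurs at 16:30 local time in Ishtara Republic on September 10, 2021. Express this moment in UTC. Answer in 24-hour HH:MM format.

19:30

1 February 2021 is a Monday, so the first Friday is February 5.
1 September 2021 is a Wednesday, so the first Sunday is September 5.
September 10, 2021 does not fall between 5 February and 5 September, so daylight saving is not in effect and Ishtara Republic is at UTC−03:00.
16:30 local + 3h = 19:30 UTC.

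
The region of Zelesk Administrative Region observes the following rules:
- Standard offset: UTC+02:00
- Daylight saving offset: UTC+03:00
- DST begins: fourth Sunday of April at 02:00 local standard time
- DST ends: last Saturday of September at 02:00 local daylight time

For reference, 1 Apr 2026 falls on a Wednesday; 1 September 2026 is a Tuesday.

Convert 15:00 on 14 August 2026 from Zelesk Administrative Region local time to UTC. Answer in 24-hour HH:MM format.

1 April 2026 is a Wednesday, so the first Sunday is April 5 and the fourth is April 26.
1 September 2026 is a Tuesday, so Saturdays fall on 5, 12, 19, 26; the last is September 26.
14 August 2026 falls between 26 April and 26 September, so daylight saving is in effect and Zelesk Administrative Region is at UTC+03:00.
15:00 local − 3h = 12:00 UTC.

12:00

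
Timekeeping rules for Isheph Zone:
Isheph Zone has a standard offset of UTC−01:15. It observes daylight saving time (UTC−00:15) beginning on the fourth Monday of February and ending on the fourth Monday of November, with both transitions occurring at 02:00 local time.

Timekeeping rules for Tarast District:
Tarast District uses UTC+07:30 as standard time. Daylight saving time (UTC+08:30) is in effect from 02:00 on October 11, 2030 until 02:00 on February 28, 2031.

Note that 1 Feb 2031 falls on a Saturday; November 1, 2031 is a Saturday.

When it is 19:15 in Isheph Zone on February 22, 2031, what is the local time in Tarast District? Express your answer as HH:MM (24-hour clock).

1 February 2031 is a Saturday, so the first Monday is February 3 and the fourth is February 24.
1 November 2031 is a Saturday, so the first Monday is November 3 and the fourth is November 24.
February 22, 2031 is outside the daylight-saving period (24 February – 24 November), so Isheph Zone is on standard time, UTC−01:15.
19:15 Isheph Zone + 1h15m = 20:30 UTC.
At the standard offset (UTC+07:30), 20:30 UTC + 7h30m = 04:00 Tarast District standard time (rolling into the next day, 23 February 2031).
The standard-time date in Tarast District, February 23, 2031, falls between 11 October 2030 and 28 February 2031, so daylight saving is in effect and Tarast District is at UTC+08:30.
20:30 UTC + 8h30m = 05:00 Tarast District (rolling into the next day, 23 February 2031).

05:00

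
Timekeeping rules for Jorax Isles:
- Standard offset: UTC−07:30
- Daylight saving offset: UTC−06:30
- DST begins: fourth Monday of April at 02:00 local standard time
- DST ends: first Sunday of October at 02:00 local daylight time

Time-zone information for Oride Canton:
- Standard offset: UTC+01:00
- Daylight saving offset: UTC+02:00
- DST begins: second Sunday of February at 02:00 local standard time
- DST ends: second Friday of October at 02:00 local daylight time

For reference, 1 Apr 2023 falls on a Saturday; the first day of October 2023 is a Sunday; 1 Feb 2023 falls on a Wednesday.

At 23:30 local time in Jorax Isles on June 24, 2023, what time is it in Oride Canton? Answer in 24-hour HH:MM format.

1 April 2023 is a Saturday, so the first Monday is April 3 and the fourth is April 24.
1 October 2023 is a Sunday, so the first Sunday is October 1.
June 24, 2023 lies within the daylight-saving period (24 April – 1 October), so Jorax Isles is on daylight time, UTC−06:30.
23:30 Jorax Isles + 6h30m = 06:00 UTC (rolling into the next day, 25 June 2023).
1 February 2023 is a Wednesday, so the first Sunday is February 5 and the second is February 12.
1 October 2023 is a Sunday, so the first Friday is October 6 and the second is October 13.
At the standard offset (UTC+01:00), 06:00 UTC + 1h = 07:00 Oride Canton standard time.
The standard-time date in Oride Canton, June 25, 2023, falls between 12 February and 13 October, so daylight saving is in effect and Oride Canton is at UTC+02:00.
06:00 UTC + 2h = 08:00 Oride Canton.

08:00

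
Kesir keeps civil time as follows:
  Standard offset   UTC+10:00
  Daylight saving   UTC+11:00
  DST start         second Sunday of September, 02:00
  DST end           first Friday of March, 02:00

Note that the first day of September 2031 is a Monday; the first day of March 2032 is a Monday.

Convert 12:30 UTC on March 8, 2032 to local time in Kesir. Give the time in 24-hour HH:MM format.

22:30

1 September 2031 is a Monday, so the first Sunday is September 7 and the second is September 14.
1 March 2032 is a Monday, so the first Friday is March 5.
At the standard offset (UTC+10:00), 12:30 UTC + 10h = 22:30 Kesir standard time.
The standard-time date in Kesir, March 8, 2032, does not fall between 14 September 2031 and 5 March 2032, so daylight saving is not in effect and Kesir is at UTC+10:00.
12:30 UTC + 10h = 22:30 local.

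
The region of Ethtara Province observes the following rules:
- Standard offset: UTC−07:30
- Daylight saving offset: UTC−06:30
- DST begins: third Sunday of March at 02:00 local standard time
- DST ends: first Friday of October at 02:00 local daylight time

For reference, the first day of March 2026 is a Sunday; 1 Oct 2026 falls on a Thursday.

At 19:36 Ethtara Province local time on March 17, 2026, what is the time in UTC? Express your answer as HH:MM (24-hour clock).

02:06

1 March 2026 is a Sunday, so the first Sunday is March 1 and the third is March 15.
1 October 2026 is a Thursday, so the first Friday is October 2.
Daylight saving runs 15 March – 2 October; March 17, 2026 is inside that window, so Ethtara Province is at UTC−06:30.
19:36 local + 6h30m = 02:06 UTC (rolling into the next day, 18 March 2026).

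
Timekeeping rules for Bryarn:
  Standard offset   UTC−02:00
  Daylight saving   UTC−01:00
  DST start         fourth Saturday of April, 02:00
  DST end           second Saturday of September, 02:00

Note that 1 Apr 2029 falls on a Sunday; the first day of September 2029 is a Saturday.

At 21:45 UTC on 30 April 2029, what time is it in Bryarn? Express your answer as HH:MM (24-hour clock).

20:45

1 April 2029 is a Sunday, so the first Saturday is April 7 and the fourth is April 28.
1 September 2029 is a Saturday, so the first Saturday is September 1 and the second is September 8.
At the standard offset (UTC−02:00), 21:45 UTC − 2h = 19:45 Bryarn standard time.
The standard-time date in Bryarn, 30 April 2029, falls between 28 April and 8 September, so daylight saving is in effect and Bryarn is at UTC−01:00.
21:45 UTC − 1h = 20:45 local.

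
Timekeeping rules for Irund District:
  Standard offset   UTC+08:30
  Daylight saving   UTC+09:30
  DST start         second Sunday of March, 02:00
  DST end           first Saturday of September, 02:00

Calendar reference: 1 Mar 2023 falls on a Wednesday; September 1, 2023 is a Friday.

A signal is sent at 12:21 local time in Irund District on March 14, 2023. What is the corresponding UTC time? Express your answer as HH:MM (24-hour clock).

02:51

1 March 2023 is a Wednesday, so the first Sunday is March 5 and the second is March 12.
1 September 2023 is a Friday, so the first Saturday is September 2.
Daylight saving runs 12 March – 2 September; March 14, 2023 is inside that window, so Irund District is at UTC+09:30.
12:21 local − 9h30m = 02:51 UTC.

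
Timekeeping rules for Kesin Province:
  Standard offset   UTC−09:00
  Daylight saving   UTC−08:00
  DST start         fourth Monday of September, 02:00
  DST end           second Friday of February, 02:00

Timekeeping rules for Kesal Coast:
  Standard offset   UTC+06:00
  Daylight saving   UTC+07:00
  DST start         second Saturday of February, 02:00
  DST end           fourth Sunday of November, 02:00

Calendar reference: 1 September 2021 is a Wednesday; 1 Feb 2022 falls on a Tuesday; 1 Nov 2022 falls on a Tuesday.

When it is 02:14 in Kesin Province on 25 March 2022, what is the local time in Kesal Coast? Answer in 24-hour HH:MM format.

1 September 2021 is a Wednesday, so the first Monday is September 6 and the fourth is September 27.
1 February 2022 is a Tuesday, so the first Friday is February 4 and the second is February 11.
25 March 2022 is outside the daylight-saving period (27 September 2021 – 11 February 2022), so Kesin Province is on standard time, UTC−09:00.
02:14 Kesin Province + 9h = 11:14 UTC.
1 February 2022 is a Tuesday, so the first Saturday is February 5 and the second is February 12.
1 November 2022 is a Tuesday, so the first Sunday is November 6 and the fourth is November 27.
At the standard offset (UTC+06:00), 11:14 UTC + 6h = 17:14 Kesal Coast standard time.
The standard-time date in Kesal Coast, 25 March 2022, falls between 12 February and 27 November, so daylight saving is in effect and Kesal Coast is at UTC+07:00.
11:14 UTC + 7h = 18:14 Kesal Coast.

18:14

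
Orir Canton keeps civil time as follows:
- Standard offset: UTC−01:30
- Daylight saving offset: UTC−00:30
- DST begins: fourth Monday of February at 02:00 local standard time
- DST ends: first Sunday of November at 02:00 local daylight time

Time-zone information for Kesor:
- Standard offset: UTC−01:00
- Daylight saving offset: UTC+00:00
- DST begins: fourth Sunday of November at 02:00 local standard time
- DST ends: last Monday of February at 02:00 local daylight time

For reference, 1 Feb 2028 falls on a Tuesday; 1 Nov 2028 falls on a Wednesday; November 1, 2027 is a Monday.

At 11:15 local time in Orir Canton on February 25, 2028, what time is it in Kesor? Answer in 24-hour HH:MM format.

12:45

1 February 2028 is a Tuesday, so the first Monday is February 7 and the fourth is February 28.
1 November 2028 is a Wednesday, so the first Sunday is November 5.
February 25, 2028 does not fall between 28 February and 5 November, so daylight saving is not in effect and Orir Canton is at UTC−01:30.
11:15 Orir Canton + 1h30m = 12:45 UTC.
1 November 2027 is a Monday, so the first Sunday is November 7 and the fourth is November 28.
1 February 2028 is a Tuesday, so Mondays fall on 7, 14, 21, 28; the last is February 28.
At the standard offset (UTC−01:00), 12:45 UTC − 1h = 11:45 Kesor standard time.
The standard-time date in Kesor, February 25, 2028, lies within the daylight-saving period (28 November 2027 – 28 February 2028), so Kesor is on daylight time, UTC+00:00.
12:45 UTC + 0h = 12:45 Kesor.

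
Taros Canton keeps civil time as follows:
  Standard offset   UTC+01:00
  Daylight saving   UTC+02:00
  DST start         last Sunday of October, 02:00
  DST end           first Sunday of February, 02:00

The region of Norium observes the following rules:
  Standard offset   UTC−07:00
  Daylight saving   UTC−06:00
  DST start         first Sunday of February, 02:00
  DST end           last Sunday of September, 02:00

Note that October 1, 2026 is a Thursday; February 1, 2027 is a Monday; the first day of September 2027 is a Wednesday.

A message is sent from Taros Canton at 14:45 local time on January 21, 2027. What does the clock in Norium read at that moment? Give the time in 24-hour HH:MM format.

05:45

1 October 2026 is a Thursday, so Sundays fall on 4, 11, 18, 25; the last is October 25.
1 February 2027 is a Monday, so the first Sunday is February 7.
January 21, 2027 lies within the daylight-saving period (25 October 2026 – 7 February 2027), so Taros Canton is on daylight time, UTC+02:00.
14:45 Taros Canton − 2h = 12:45 UTC.
1 February 2027 is a Monday, so the first Sunday is February 7.
1 September 2027 is a Wednesday, so Sundays fall on 5, 12, 19, 26; the last is September 26.
At the standard offset (UTC−07:00), 12:45 UTC − 7h = 05:45 Norium standard time.
The standard-time date in Norium, January 21, 2027, is outside the daylight-saving period (7 February – 26 September), so Norium is on standard time, UTC−07:00.
12:45 UTC − 7h = 05:45 Norium.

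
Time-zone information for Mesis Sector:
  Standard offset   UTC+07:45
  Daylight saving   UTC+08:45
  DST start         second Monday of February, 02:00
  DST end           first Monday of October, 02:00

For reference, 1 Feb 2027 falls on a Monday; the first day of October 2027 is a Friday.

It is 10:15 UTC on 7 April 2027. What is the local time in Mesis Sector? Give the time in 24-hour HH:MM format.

19:00

1 February 2027 is a Monday, so the first Monday is February 1 and the second is February 8.
1 October 2027 is a Friday, so the first Monday is October 4.
At the standard offset (UTC+07:45), 10:15 UTC + 7h45m = 18:00 Mesis Sector standard time.
The standard-time date in Mesis Sector, 7 April 2027, falls between 8 February and 4 October, so daylight saving is in effect and Mesis Sector is at UTC+08:45.
10:15 UTC + 8h45m = 19:00 local.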